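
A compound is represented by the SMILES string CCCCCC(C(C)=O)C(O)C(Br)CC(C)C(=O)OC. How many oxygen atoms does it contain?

Scan the SMILES for O atoms (remember two-letter symbols like Cl and Br are single atoms).
Oxygen count: 4.

4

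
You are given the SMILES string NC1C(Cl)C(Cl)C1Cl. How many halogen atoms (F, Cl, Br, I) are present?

3

Halogen atoms appear at heavy-atom positions 4, 6, 8 (3×Cl).
Other groups present: 1 primary amine.
Halogen count: 3.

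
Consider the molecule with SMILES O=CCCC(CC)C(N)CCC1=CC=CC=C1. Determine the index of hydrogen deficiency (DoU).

5

Molecular formula: C15H23NO.
DoU = (2C + 2 + N − H − X) / 2, where X is the halogen count and O/S are ignored.
    = (2·15 + 2 + 1 − 23 − 0) / 2 = 10 / 2 = 5.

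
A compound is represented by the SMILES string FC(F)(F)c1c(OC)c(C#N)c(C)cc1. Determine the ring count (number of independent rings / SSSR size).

1

In SMILES, each pair of matching ring-closure digits denotes one ring-closing bond; the number of such bonds equals the number of independent rings.
Ring-closure bonds here: 1.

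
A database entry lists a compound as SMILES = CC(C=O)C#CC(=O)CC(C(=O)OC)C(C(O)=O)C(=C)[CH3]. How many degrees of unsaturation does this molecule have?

7

Molecular formula: C15H18O6.
DoU = (2C + 2 + N − H − X) / 2, where X is the halogen count and O/S are ignored.
    = (2·15 + 2 + 0 − 18 − 0) / 2 = 14 / 2 = 7.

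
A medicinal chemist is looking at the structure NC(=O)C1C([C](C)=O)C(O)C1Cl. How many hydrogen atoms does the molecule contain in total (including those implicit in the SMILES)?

10

Walk through each heavy atom and fill implicit hydrogens from standard valence (C 4, N 3, O 2, S 2, halogen 1):
  atom 1: N, bond orders sum to 1 (valence 3) → 2 H
  atom 2: C, bond orders sum to 4 (valence 4) → 0 H
  atom 3: O, bond orders sum to 2 (valence 2) → 0 H
  atom 4: C, bond orders sum to 3 (valence 4) → 1 H
  atom 5: C, bond orders sum to 3 (valence 4) → 1 H
  atom 6: C with explicit H count 0
  atom 7: C, bond orders sum to 1 (valence 4) → 3 H
  atom 8: O, bond orders sum to 2 (valence 2) → 0 H
  atom 9: C, bond orders sum to 3 (valence 4) → 1 H
  atom 10: O, bond orders sum to 1 (valence 2) → 1 H
  atom 11: C, bond orders sum to 3 (valence 4) → 1 H
  atom 12: Cl (halogen, monovalent) → 0 H
Total hydrogens: 10.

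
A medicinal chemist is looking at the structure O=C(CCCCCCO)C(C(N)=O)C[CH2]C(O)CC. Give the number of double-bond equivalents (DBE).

2

Degree of unsaturation = (number of rings) + (number of π bonds).
Ring closures in the SMILES: 0.
π bonds: 2 double bonds (each 1 DoU) → 2 DoU from unsaturation.
Total DoU = 0 + 2 = 2.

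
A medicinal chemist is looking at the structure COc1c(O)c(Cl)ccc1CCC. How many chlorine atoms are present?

1

Scan the SMILES for Cl atoms (remember two-letter symbols like Cl and Br are single atoms).
Chlorine count: 1.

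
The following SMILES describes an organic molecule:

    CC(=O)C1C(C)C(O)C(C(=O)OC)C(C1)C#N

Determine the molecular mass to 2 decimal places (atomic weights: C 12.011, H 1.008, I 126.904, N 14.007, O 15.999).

First, the molecular formula is C12H17NO4 (counting implicit H from valence).
  C: 12 × 12.011 = 144.132
  H: 17 × 1.008 = 17.136
  N: 1 × 14.007 = 14.007
  O: 4 × 15.999 = 63.996
Sum: 12×12.011 + 17×1.008 + 1×14.007 + 4×15.999 = 239.271 → 239.27 g/mol.

239.27 g/mol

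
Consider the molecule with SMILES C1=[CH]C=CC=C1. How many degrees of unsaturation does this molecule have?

Degree of unsaturation = (number of rings) + (number of π bonds).
Ring closures in the SMILES: 1.
π bonds: 3 double bonds (each 1 DoU) → 3 DoU from unsaturation.
Total DoU = 1 + 3 = 4.

4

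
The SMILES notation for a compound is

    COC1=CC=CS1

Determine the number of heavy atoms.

Every atom symbol written in the SMILES (organic subset) is one heavy atom; implicit H are not written.
Heavy atoms by element → C:5, O:1, S:1.
Total: 7.

7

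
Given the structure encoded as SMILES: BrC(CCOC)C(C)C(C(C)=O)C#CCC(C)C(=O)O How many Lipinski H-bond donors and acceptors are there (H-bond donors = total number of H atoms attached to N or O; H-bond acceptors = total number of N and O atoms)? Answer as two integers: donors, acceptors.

Donors: find every N or O and count the H atoms it carries.
  atom 5 (O): bond orders sum to 2 → 0 H
  atom 12 (O): bond orders sum to 2 → 0 H
  atom 19 (O): bond orders sum to 2 → 0 H
  atom 20 (O): bond orders sum to 1 → 1 H
Lipinski HBD = 1.
Acceptors: N atoms = 0, O atoms = 4 → HBA = 4.

1, 4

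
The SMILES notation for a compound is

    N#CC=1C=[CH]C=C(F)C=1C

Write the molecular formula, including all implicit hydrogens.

C8H6FN

Walk through each heavy atom and fill implicit hydrogens from standard valence (C 4, N 3, O 2, S 2, halogen 1):
  atom 1: N, bond orders sum to 3 (valence 3) → 0 H
  atom 2: C, bond orders sum to 4 (valence 4) → 0 H
  atom 3: C, bond orders sum to 4 (valence 4) → 0 H
  atom 4: C, bond orders sum to 3 (valence 4) → 1 H
  atom 5: C with explicit H count 1
  atom 6: C, bond orders sum to 3 (valence 4) → 1 H
  atom 7: C, bond orders sum to 4 (valence 4) → 0 H
  atom 8: F (halogen, monovalent) → 0 H
  atom 9: C, bond orders sum to 4 (valence 4) → 0 H
  atom 10: C, bond orders sum to 1 (valence 4) → 3 H
Totals → C:8, H:6, F:1, N:1.
In Hill order: C8H6FN.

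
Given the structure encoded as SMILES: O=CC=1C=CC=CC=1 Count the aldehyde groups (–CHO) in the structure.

The aldehyde motif appears at heavy-atom position 2 in the SMILES.
Aldehyde count: 1.

1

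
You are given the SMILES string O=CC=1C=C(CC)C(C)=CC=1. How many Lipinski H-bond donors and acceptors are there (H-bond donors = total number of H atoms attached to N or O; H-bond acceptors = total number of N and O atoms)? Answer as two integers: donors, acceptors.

0, 1

Donors: find every N or O and count the H atoms it carries.
  atom 1 (O): bond orders sum to 2 → 0 H
Lipinski HBD = 0.
Acceptors: N atoms = 0, O atoms = 1 → HBA = 1.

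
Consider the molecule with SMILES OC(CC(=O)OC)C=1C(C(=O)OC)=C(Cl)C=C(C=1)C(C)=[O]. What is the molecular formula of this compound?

Walk through each heavy atom and fill implicit hydrogens from standard valence (C 4, N 3, O 2, S 2, halogen 1):
  atom 1: O, bond orders sum to 1 (valence 2) → 1 H
  atom 2: C, bond orders sum to 3 (valence 4) → 1 H
  atom 3: C, bond orders sum to 2 (valence 4) → 2 H
  atom 4: C, bond orders sum to 4 (valence 4) → 0 H
  atom 5: O, bond orders sum to 2 (valence 2) → 0 H
  atom 6: O, bond orders sum to 2 (valence 2) → 0 H
  atom 7: C, bond orders sum to 1 (valence 4) → 3 H
  atom 8: C, bond orders sum to 4 (valence 4) → 0 H
  atom 9: C, bond orders sum to 4 (valence 4) → 0 H
  atom 10: C, bond orders sum to 4 (valence 4) → 0 H
  atom 11: O, bond orders sum to 2 (valence 2) → 0 H
  atom 12: O, bond orders sum to 2 (valence 2) → 0 H
  atom 13: C, bond orders sum to 1 (valence 4) → 3 H
  atom 14: C, bond orders sum to 4 (valence 4) → 0 H
  atom 15: Cl (halogen, monovalent) → 0 H
  atom 16: C, bond orders sum to 3 (valence 4) → 1 H
  atom 17: C, bond orders sum to 4 (valence 4) → 0 H
  atom 18: C, bond orders sum to 3 (valence 4) → 1 H
  atom 19: C, bond orders sum to 4 (valence 4) → 0 H
  atom 20: C, bond orders sum to 1 (valence 4) → 3 H
  atom 21: O with explicit H count 0
Totals → C:14, H:15, Cl:1, O:6.

C14H15ClO6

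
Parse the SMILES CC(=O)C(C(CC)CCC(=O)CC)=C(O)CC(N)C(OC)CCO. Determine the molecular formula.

Walk through each heavy atom and fill implicit hydrogens from standard valence (C 4, N 3, O 2, S 2, halogen 1):
  atom 1: C, bond orders sum to 1 (valence 4) → 3 H
  atom 2: C, bond orders sum to 4 (valence 4) → 0 H
  atom 3: O, bond orders sum to 2 (valence 2) → 0 H
  atom 4: C, bond orders sum to 4 (valence 4) → 0 H
  atom 5: C, bond orders sum to 3 (valence 4) → 1 H
  atom 6: C, bond orders sum to 2 (valence 4) → 2 H
  atom 7: C, bond orders sum to 1 (valence 4) → 3 H
  atom 8: C, bond orders sum to 2 (valence 4) → 2 H
  atom 9: C, bond orders sum to 2 (valence 4) → 2 H
  atom 10: C, bond orders sum to 4 (valence 4) → 0 H
  atom 11: O, bond orders sum to 2 (valence 2) → 0 H
  atom 12: C, bond orders sum to 2 (valence 4) → 2 H
  atom 13: C, bond orders sum to 1 (valence 4) → 3 H
  atom 14: C, bond orders sum to 4 (valence 4) → 0 H
  atom 15: O, bond orders sum to 1 (valence 2) → 1 H
  atom 16: C, bond orders sum to 2 (valence 4) → 2 H
  atom 17: C, bond orders sum to 3 (valence 4) → 1 H
  atom 18: N, bond orders sum to 1 (valence 3) → 2 H
  atom 19: C, bond orders sum to 3 (valence 4) → 1 H
  atom 20: O, bond orders sum to 2 (valence 2) → 0 H
  atom 21: C, bond orders sum to 1 (valence 4) → 3 H
  atom 22: C, bond orders sum to 2 (valence 4) → 2 H
  atom 23: C, bond orders sum to 2 (valence 4) → 2 H
  atom 24: O, bond orders sum to 1 (valence 2) → 1 H
Totals → C:18, H:33, N:1, O:5.

C18H33NO5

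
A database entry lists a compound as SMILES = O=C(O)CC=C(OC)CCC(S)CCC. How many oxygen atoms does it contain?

3

Scan the SMILES for O atoms (remember two-letter symbols like Cl and Br are single atoms).
Oxygen count: 3.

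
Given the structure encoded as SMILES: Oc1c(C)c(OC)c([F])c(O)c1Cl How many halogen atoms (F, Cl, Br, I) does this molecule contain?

2

Halogen atoms appear at heavy-atom positions 9, 13 (1×Cl, 1×F).
Other groups present: 1 ether, 2 hydroxyl.
Halogen count: 2.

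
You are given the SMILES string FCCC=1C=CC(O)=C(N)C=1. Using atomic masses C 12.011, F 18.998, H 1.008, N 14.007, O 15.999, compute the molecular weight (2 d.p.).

First, the molecular formula is C8H10FNO (counting implicit H from valence).
  C: 8 × 12.011 = 96.088
  F: 1 × 18.998 = 18.998
  H: 10 × 1.008 = 10.080
  N: 1 × 14.007 = 14.007
  O: 1 × 15.999 = 15.999
Sum: 8×12.011 + 1×18.998 + 10×1.008 + 1×14.007 + 1×15.999 = 155.172 → 155.17 g/mol.

155.17 g/mol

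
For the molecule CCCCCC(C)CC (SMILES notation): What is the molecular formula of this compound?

C9H20

Walk through each heavy atom and fill implicit hydrogens from standard valence (C 4, N 3, O 2, S 2, halogen 1):
  atom 1: C, bond orders sum to 1 (valence 4) → 3 H
  atom 2: C, bond orders sum to 2 (valence 4) → 2 H
  atom 3: C, bond orders sum to 2 (valence 4) → 2 H
  atom 4: C, bond orders sum to 2 (valence 4) → 2 H
  atom 5: C, bond orders sum to 2 (valence 4) → 2 H
  atom 6: C, bond orders sum to 3 (valence 4) → 1 H
  atom 7: C, bond orders sum to 1 (valence 4) → 3 H
  atom 8: C, bond orders sum to 2 (valence 4) → 2 H
  atom 9: C, bond orders sum to 1 (valence 4) → 3 H
Totals → C:9, H:20.
In Hill order: C9H20.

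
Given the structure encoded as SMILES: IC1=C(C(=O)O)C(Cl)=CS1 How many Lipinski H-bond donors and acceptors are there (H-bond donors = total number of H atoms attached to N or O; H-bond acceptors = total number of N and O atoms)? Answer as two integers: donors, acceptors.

Donors: find every N or O and count the H atoms it carries.
  atom 5 (O): bond orders sum to 2 → 0 H
  atom 6 (O): bond orders sum to 1 → 1 H
Lipinski HBD = 1.
Acceptors: N atoms = 0, O atoms = 2 → HBA = 2.

1, 2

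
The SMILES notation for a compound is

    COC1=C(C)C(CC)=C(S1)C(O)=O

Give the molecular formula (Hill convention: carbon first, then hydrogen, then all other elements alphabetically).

Walk through each heavy atom and fill implicit hydrogens from standard valence (C 4, N 3, O 2, S 2, halogen 1):
  atom 1: C, bond orders sum to 1 (valence 4) → 3 H
  atom 2: O, bond orders sum to 2 (valence 2) → 0 H
  atom 3: C, bond orders sum to 4 (valence 4) → 0 H
  atom 4: C, bond orders sum to 4 (valence 4) → 0 H
  atom 5: C, bond orders sum to 1 (valence 4) → 3 H
  atom 6: C, bond orders sum to 4 (valence 4) → 0 H
  atom 7: C, bond orders sum to 2 (valence 4) → 2 H
  atom 8: C, bond orders sum to 1 (valence 4) → 3 H
  atom 9: C, bond orders sum to 4 (valence 4) → 0 H
  atom 10: S, bond orders sum to 2 (valence 2) → 0 H
  atom 11: C, bond orders sum to 4 (valence 4) → 0 H
  atom 12: O, bond orders sum to 1 (valence 2) → 1 H
  atom 13: O, bond orders sum to 2 (valence 2) → 0 H
Totals → C:9, H:12, O:3, S:1.
In Hill order: C9H12O3S.

C9H12O3S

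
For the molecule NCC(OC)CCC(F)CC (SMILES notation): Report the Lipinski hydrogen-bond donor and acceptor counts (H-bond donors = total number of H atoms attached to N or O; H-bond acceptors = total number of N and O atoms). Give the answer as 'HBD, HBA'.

2, 2

Donors: find every N or O and count the H atoms it carries.
  atom 1 (N): bond orders sum to 1 → 2 H
  atom 4 (O): bond orders sum to 2 → 0 H
Lipinski HBD = 2.
Acceptors: N atoms = 1, O atoms = 1 → HBA = 2.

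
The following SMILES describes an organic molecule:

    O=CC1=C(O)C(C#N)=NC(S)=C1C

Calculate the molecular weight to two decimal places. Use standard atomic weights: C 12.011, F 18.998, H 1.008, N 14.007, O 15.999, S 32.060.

First, the molecular formula is C8H6N2O2S (counting implicit H from valence).
  C: 8 × 12.011 = 96.088
  H: 6 × 1.008 = 6.048
  N: 2 × 14.007 = 28.014
  O: 2 × 15.999 = 31.998
  S: 1 × 32.060 = 32.060
Sum: 8×12.011 + 6×1.008 + 2×14.007 + 2×15.999 + 1×32.060 = 194.208 → 194.21 g/mol.

194.21 g/mol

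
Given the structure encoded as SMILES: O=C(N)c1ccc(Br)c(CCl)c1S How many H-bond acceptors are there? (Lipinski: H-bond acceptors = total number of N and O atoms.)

2

N atoms: 1; O atoms: 1.
Lipinski HBA = 1 + 1 = 2.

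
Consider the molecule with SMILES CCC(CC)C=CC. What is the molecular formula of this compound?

Walk through each heavy atom and fill implicit hydrogens from standard valence (C 4, N 3, O 2, S 2, halogen 1):
  atom 1: C, bond orders sum to 1 (valence 4) → 3 H
  atom 2: C, bond orders sum to 2 (valence 4) → 2 H
  atom 3: C, bond orders sum to 3 (valence 4) → 1 H
  atom 4: C, bond orders sum to 2 (valence 4) → 2 H
  atom 5: C, bond orders sum to 1 (valence 4) → 3 H
  atom 6: C, bond orders sum to 3 (valence 4) → 1 H
  atom 7: C, bond orders sum to 3 (valence 4) → 1 H
  atom 8: C, bond orders sum to 1 (valence 4) → 3 H
Totals → C:8, H:16.
In Hill order: C8H16.

C8H16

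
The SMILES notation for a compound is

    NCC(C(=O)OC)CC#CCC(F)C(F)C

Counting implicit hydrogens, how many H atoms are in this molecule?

Walk through each heavy atom and fill implicit hydrogens from standard valence (C 4, N 3, O 2, S 2, halogen 1):
  atom 1: N, bond orders sum to 1 (valence 3) → 2 H
  atom 2: C, bond orders sum to 2 (valence 4) → 2 H
  atom 3: C, bond orders sum to 3 (valence 4) → 1 H
  atom 4: C, bond orders sum to 4 (valence 4) → 0 H
  atom 5: O, bond orders sum to 2 (valence 2) → 0 H
  atom 6: O, bond orders sum to 2 (valence 2) → 0 H
  atom 7: C, bond orders sum to 1 (valence 4) → 3 H
  atom 8: C, bond orders sum to 2 (valence 4) → 2 H
  atom 9: C, bond orders sum to 4 (valence 4) → 0 H
  atom 10: C, bond orders sum to 4 (valence 4) → 0 H
  atom 11: C, bond orders sum to 2 (valence 4) → 2 H
  atom 12: C, bond orders sum to 3 (valence 4) → 1 H
  atom 13: F (halogen, monovalent) → 0 H
  atom 14: C, bond orders sum to 3 (valence 4) → 1 H
  atom 15: F (halogen, monovalent) → 0 H
  atom 16: C, bond orders sum to 1 (valence 4) → 3 H
Total hydrogens: 17.

17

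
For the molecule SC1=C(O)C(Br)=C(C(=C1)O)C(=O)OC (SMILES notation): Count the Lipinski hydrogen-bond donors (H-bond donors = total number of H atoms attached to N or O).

Donors: find every N or O and count the H atoms it carries.
  atom 4 (O): bond orders sum to 1 → 1 H
  atom 10 (O): bond orders sum to 1 → 1 H
  atom 12 (O): bond orders sum to 2 → 0 H
  atom 13 (O): bond orders sum to 2 → 0 H
Lipinski HBD = 2.

2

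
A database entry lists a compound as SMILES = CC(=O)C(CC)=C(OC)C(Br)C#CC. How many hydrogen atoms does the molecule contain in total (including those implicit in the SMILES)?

Walk through each heavy atom and fill implicit hydrogens from standard valence (C 4, N 3, O 2, S 2, halogen 1):
  atom 1: C, bond orders sum to 1 (valence 4) → 3 H
  atom 2: C, bond orders sum to 4 (valence 4) → 0 H
  atom 3: O, bond orders sum to 2 (valence 2) → 0 H
  atom 4: C, bond orders sum to 4 (valence 4) → 0 H
  atom 5: C, bond orders sum to 2 (valence 4) → 2 H
  atom 6: C, bond orders sum to 1 (valence 4) → 3 H
  atom 7: C, bond orders sum to 4 (valence 4) → 0 H
  atom 8: O, bond orders sum to 2 (valence 2) → 0 H
  atom 9: C, bond orders sum to 1 (valence 4) → 3 H
  atom 10: C, bond orders sum to 3 (valence 4) → 1 H
  atom 11: Br (halogen, monovalent) → 0 H
  atom 12: C, bond orders sum to 4 (valence 4) → 0 H
  atom 13: C, bond orders sum to 4 (valence 4) → 0 H
  atom 14: C, bond orders sum to 1 (valence 4) → 3 H
Total hydrogens: 15.

15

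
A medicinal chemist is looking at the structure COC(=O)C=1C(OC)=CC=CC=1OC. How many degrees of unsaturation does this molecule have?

Molecular formula: C10H12O4.
DoU = (2C + 2 + N − H − X) / 2, where X is the halogen count and O/S are ignored.
    = (2·10 + 2 + 0 − 12 − 0) / 2 = 10 / 2 = 5.

5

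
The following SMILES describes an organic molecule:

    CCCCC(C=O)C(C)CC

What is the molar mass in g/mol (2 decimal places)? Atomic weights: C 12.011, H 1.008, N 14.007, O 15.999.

156.27 g/mol

First, the molecular formula is C10H20O (counting implicit H from valence).
  C: 10 × 12.011 = 120.110
  H: 20 × 1.008 = 20.160
  O: 1 × 15.999 = 15.999
Sum: 10×12.011 + 20×1.008 + 1×15.999 = 156.269 → 156.27 g/mol.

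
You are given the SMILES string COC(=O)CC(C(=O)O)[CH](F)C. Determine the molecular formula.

Walk through each heavy atom and fill implicit hydrogens from standard valence (C 4, N 3, O 2, S 2, halogen 1):
  atom 1: C, bond orders sum to 1 (valence 4) → 3 H
  atom 2: O, bond orders sum to 2 (valence 2) → 0 H
  atom 3: C, bond orders sum to 4 (valence 4) → 0 H
  atom 4: O, bond orders sum to 2 (valence 2) → 0 H
  atom 5: C, bond orders sum to 2 (valence 4) → 2 H
  atom 6: C, bond orders sum to 3 (valence 4) → 1 H
  atom 7: C, bond orders sum to 4 (valence 4) → 0 H
  atom 8: O, bond orders sum to 2 (valence 2) → 0 H
  atom 9: O, bond orders sum to 1 (valence 2) → 1 H
  atom 10: C with explicit H count 1
  atom 11: F (halogen, monovalent) → 0 H
  atom 12: C, bond orders sum to 1 (valence 4) → 3 H
Totals → C:7, H:11, F:1, O:4.

C7H11FO4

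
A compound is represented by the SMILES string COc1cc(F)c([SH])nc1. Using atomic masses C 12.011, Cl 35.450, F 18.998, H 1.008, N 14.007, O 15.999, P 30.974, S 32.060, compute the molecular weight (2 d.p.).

159.18 g/mol

First, the molecular formula is C6H6FNOS (counting implicit H from valence).
  C: 6 × 12.011 = 72.066
  F: 1 × 18.998 = 18.998
  H: 6 × 1.008 = 6.048
  N: 1 × 14.007 = 14.007
  O: 1 × 15.999 = 15.999
  S: 1 × 32.060 = 32.060
Sum: 6×12.011 + 1×18.998 + 6×1.008 + 1×14.007 + 1×15.999 + 1×32.060 = 159.178 → 159.18 g/mol.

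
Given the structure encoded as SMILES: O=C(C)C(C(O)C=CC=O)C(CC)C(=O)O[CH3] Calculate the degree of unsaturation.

4

Degree of unsaturation = (number of rings) + (number of π bonds).
Ring closures in the SMILES: 0.
π bonds: 4 double bonds (each 1 DoU) → 4 DoU from unsaturation.
Total DoU = 0 + 4 = 4.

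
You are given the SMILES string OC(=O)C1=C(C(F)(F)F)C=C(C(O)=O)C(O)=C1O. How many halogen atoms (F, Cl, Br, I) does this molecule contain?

3

Halogen atoms appear at heavy-atom positions 7, 8, 9 (3×F).
Other groups present: 2 carboxylic acid, 2 hydroxyl.
Halogen count: 3.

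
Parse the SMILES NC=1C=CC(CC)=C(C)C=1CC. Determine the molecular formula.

Walk through each heavy atom and fill implicit hydrogens from standard valence (C 4, N 3, O 2, S 2, halogen 1):
  atom 1: N, bond orders sum to 1 (valence 3) → 2 H
  atom 2: C, bond orders sum to 4 (valence 4) → 0 H
  atom 3: C, bond orders sum to 3 (valence 4) → 1 H
  atom 4: C, bond orders sum to 3 (valence 4) → 1 H
  atom 5: C, bond orders sum to 4 (valence 4) → 0 H
  atom 6: C, bond orders sum to 2 (valence 4) → 2 H
  atom 7: C, bond orders sum to 1 (valence 4) → 3 H
  atom 8: C, bond orders sum to 4 (valence 4) → 0 H
  atom 9: C, bond orders sum to 1 (valence 4) → 3 H
  atom 10: C, bond orders sum to 4 (valence 4) → 0 H
  atom 11: C, bond orders sum to 2 (valence 4) → 2 H
  atom 12: C, bond orders sum to 1 (valence 4) → 3 H
Totals → C:11, H:17, N:1.
In Hill order: C11H17N.

C11H17N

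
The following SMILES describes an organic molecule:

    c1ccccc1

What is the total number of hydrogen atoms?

6

Walk through each heavy atom and fill implicit hydrogens from standard valence (C 4, N 3, O 2, S 2, halogen 1); for lowercase aromatic atoms, an aromatic c carries 1 H when it has two neighbours and 0 H with three, and aromatic n carries 0 H:
  atom 1: aromatic c, 2 neighbours → 1 H
  atom 2: aromatic c, 2 neighbours → 1 H
  atom 3: aromatic c, 2 neighbours → 1 H
  atom 4: aromatic c, 2 neighbours → 1 H
  atom 5: aromatic c, 2 neighbours → 1 H
  atom 6: aromatic c, 2 neighbours → 1 H
Total hydrogens: 6.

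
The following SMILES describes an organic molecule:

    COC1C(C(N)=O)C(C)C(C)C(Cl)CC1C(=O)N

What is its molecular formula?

C12H21ClN2O3

Walk through each heavy atom and fill implicit hydrogens from standard valence (C 4, N 3, O 2, S 2, halogen 1):
  atom 1: C, bond orders sum to 1 (valence 4) → 3 H
  atom 2: O, bond orders sum to 2 (valence 2) → 0 H
  atom 3: C, bond orders sum to 3 (valence 4) → 1 H
  atom 4: C, bond orders sum to 3 (valence 4) → 1 H
  atom 5: C, bond orders sum to 4 (valence 4) → 0 H
  atom 6: N, bond orders sum to 1 (valence 3) → 2 H
  atom 7: O, bond orders sum to 2 (valence 2) → 0 H
  atom 8: C, bond orders sum to 3 (valence 4) → 1 H
  atom 9: C, bond orders sum to 1 (valence 4) → 3 H
  atom 10: C, bond orders sum to 3 (valence 4) → 1 H
  atom 11: C, bond orders sum to 1 (valence 4) → 3 H
  atom 12: C, bond orders sum to 3 (valence 4) → 1 H
  atom 13: Cl (halogen, monovalent) → 0 H
  atom 14: C, bond orders sum to 2 (valence 4) → 2 H
  atom 15: C, bond orders sum to 3 (valence 4) → 1 H
  atom 16: C, bond orders sum to 4 (valence 4) → 0 H
  atom 17: O, bond orders sum to 2 (valence 2) → 0 H
  atom 18: N, bond orders sum to 1 (valence 3) → 2 H
Totals → C:12, H:21, Cl:1, N:2, O:3.
In Hill order: C12H21ClN2O3.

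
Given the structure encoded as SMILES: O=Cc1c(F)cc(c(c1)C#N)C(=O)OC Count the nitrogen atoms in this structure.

1

Scan the SMILES for N atoms (remember two-letter symbols like Cl and Br are single atoms).
Nitrogen count: 1.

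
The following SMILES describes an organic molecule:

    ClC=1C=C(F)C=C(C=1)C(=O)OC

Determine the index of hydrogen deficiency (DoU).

Molecular formula: C8H6ClFO2.
DoU = (2C + 2 + N − H − X) / 2, where X is the halogen count and O/S are ignored.
    = (2·8 + 2 + 0 − 6 − 2) / 2 = 10 / 2 = 5.

5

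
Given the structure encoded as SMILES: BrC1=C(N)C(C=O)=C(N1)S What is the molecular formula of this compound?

C5H5BrN2OS

Walk through each heavy atom and fill implicit hydrogens from standard valence (C 4, N 3, O 2, S 2, halogen 1):
  atom 1: Br (halogen, monovalent) → 0 H
  atom 2: C, bond orders sum to 4 (valence 4) → 0 H
  atom 3: C, bond orders sum to 4 (valence 4) → 0 H
  atom 4: N, bond orders sum to 1 (valence 3) → 2 H
  atom 5: C, bond orders sum to 4 (valence 4) → 0 H
  atom 6: C, bond orders sum to 3 (valence 4) → 1 H
  atom 7: O, bond orders sum to 2 (valence 2) → 0 H
  atom 8: C, bond orders sum to 4 (valence 4) → 0 H
  atom 9: N, bond orders sum to 2 (valence 3) → 1 H
  atom 10: S, bond orders sum to 1 (valence 2) → 1 H
Totals → C:5, H:5, Br:1, N:2, O:1, S:1.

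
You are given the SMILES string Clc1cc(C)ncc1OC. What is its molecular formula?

Walk through each heavy atom and fill implicit hydrogens from standard valence (C 4, N 3, O 2, S 2, halogen 1); for lowercase aromatic atoms, an aromatic c carries 1 H when it has two neighbours and 0 H with three, and aromatic n carries 0 H:
  atom 1: Cl (halogen, monovalent) → 0 H
  atom 2: aromatic c, 3 neighbours → 0 H
  atom 3: aromatic c, 2 neighbours → 1 H
  atom 4: aromatic c, 3 neighbours → 0 H
  atom 5: C, bond orders sum to 1 (valence 4) → 3 H
  atom 6: aromatic n, 2 neighbours → 0 H
  atom 7: aromatic c, 2 neighbours → 1 H
  atom 8: aromatic c, 3 neighbours → 0 H
  atom 9: O, bond orders sum to 2 (valence 2) → 0 H
  atom 10: C, bond orders sum to 1 (valence 4) → 3 H
Totals → C:7, H:8, Cl:1, N:1, O:1.
In Hill order: C7H8ClNO.

C7H8ClNO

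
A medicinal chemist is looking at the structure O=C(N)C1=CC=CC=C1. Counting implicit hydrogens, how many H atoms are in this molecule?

7

Walk through each heavy atom and fill implicit hydrogens from standard valence (C 4, N 3, O 2, S 2, halogen 1):
  atom 1: O, bond orders sum to 2 (valence 2) → 0 H
  atom 2: C, bond orders sum to 4 (valence 4) → 0 H
  atom 3: N, bond orders sum to 1 (valence 3) → 2 H
  atom 4: C, bond orders sum to 4 (valence 4) → 0 H
  atom 5: C, bond orders sum to 3 (valence 4) → 1 H
  atom 6: C, bond orders sum to 3 (valence 4) → 1 H
  atom 7: C, bond orders sum to 3 (valence 4) → 1 H
  atom 8: C, bond orders sum to 3 (valence 4) → 1 H
  atom 9: C, bond orders sum to 3 (valence 4) → 1 H
Total hydrogens: 7.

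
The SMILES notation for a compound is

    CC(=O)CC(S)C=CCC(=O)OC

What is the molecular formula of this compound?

Walk through each heavy atom and fill implicit hydrogens from standard valence (C 4, N 3, O 2, S 2, halogen 1):
  atom 1: C, bond orders sum to 1 (valence 4) → 3 H
  atom 2: C, bond orders sum to 4 (valence 4) → 0 H
  atom 3: O, bond orders sum to 2 (valence 2) → 0 H
  atom 4: C, bond orders sum to 2 (valence 4) → 2 H
  atom 5: C, bond orders sum to 3 (valence 4) → 1 H
  atom 6: S, bond orders sum to 1 (valence 2) → 1 H
  atom 7: C, bond orders sum to 3 (valence 4) → 1 H
  atom 8: C, bond orders sum to 3 (valence 4) → 1 H
  atom 9: C, bond orders sum to 2 (valence 4) → 2 H
  atom 10: C, bond orders sum to 4 (valence 4) → 0 H
  atom 11: O, bond orders sum to 2 (valence 2) → 0 H
  atom 12: O, bond orders sum to 2 (valence 2) → 0 H
  atom 13: C, bond orders sum to 1 (valence 4) → 3 H
Totals → C:9, H:14, O:3, S:1.
In Hill order: C9H14O3S.

C9H14O3S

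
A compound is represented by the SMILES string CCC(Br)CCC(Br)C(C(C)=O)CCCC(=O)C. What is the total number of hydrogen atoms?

24

Walk through each heavy atom and fill implicit hydrogens from standard valence (C 4, N 3, O 2, S 2, halogen 1):
  atom 1: C, bond orders sum to 1 (valence 4) → 3 H
  atom 2: C, bond orders sum to 2 (valence 4) → 2 H
  atom 3: C, bond orders sum to 3 (valence 4) → 1 H
  atom 4: Br (halogen, monovalent) → 0 H
  atom 5: C, bond orders sum to 2 (valence 4) → 2 H
  atom 6: C, bond orders sum to 2 (valence 4) → 2 H
  atom 7: C, bond orders sum to 3 (valence 4) → 1 H
  atom 8: Br (halogen, monovalent) → 0 H
  atom 9: C, bond orders sum to 3 (valence 4) → 1 H
  atom 10: C, bond orders sum to 4 (valence 4) → 0 H
  atom 11: C, bond orders sum to 1 (valence 4) → 3 H
  atom 12: O, bond orders sum to 2 (valence 2) → 0 H
  atom 13: C, bond orders sum to 2 (valence 4) → 2 H
  atom 14: C, bond orders sum to 2 (valence 4) → 2 H
  atom 15: C, bond orders sum to 2 (valence 4) → 2 H
  atom 16: C, bond orders sum to 4 (valence 4) → 0 H
  atom 17: O, bond orders sum to 2 (valence 2) → 0 H
  atom 18: C, bond orders sum to 1 (valence 4) → 3 H
Total hydrogens: 24.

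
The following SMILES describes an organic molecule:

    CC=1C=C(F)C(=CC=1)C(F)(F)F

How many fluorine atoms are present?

Scan the SMILES for F atoms (remember two-letter symbols like Cl and Br are single atoms).
Fluorine count: 4.

4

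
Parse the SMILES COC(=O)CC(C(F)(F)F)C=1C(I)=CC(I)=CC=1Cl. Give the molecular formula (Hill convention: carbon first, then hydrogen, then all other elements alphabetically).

C11H8ClF3I2O2

Walk through each heavy atom and fill implicit hydrogens from standard valence (C 4, N 3, O 2, S 2, halogen 1):
  atom 1: C, bond orders sum to 1 (valence 4) → 3 H
  atom 2: O, bond orders sum to 2 (valence 2) → 0 H
  atom 3: C, bond orders sum to 4 (valence 4) → 0 H
  atom 4: O, bond orders sum to 2 (valence 2) → 0 H
  atom 5: C, bond orders sum to 2 (valence 4) → 2 H
  atom 6: C, bond orders sum to 3 (valence 4) → 1 H
  atom 7: C, bond orders sum to 4 (valence 4) → 0 H
  atom 8: F (halogen, monovalent) → 0 H
  atom 9: F (halogen, monovalent) → 0 H
  atom 10: F (halogen, monovalent) → 0 H
  atom 11: C, bond orders sum to 4 (valence 4) → 0 H
  atom 12: C, bond orders sum to 4 (valence 4) → 0 H
  atom 13: I (halogen, monovalent) → 0 H
  atom 14: C, bond orders sum to 3 (valence 4) → 1 H
  atom 15: C, bond orders sum to 4 (valence 4) → 0 H
  atom 16: I (halogen, monovalent) → 0 H
  atom 17: C, bond orders sum to 3 (valence 4) → 1 H
  atom 18: C, bond orders sum to 4 (valence 4) → 0 H
  atom 19: Cl (halogen, monovalent) → 0 H
Totals → C:11, H:8, Cl:1, F:3, I:2, O:2.
In Hill order: C11H8ClF3I2O2.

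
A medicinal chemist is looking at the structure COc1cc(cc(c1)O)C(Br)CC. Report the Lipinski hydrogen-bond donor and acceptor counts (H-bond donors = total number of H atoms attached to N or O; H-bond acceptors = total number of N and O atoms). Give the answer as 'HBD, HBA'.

Donors: find every N or O and count the H atoms it carries.
  atom 2 (O): bond orders sum to 2 → 0 H
  atom 9 (O): bond orders sum to 1 → 1 H
Lipinski HBD = 1.
Acceptors: N atoms = 0, O atoms = 2 → HBA = 2.

1, 2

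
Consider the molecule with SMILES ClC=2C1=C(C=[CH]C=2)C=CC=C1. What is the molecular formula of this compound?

Walk through each heavy atom and fill implicit hydrogens from standard valence (C 4, N 3, O 2, S 2, halogen 1):
  atom 1: Cl (halogen, monovalent) → 0 H
  atom 2: C, bond orders sum to 4 (valence 4) → 0 H
  atom 3: C, bond orders sum to 4 (valence 4) → 0 H
  atom 4: C, bond orders sum to 4 (valence 4) → 0 H
  atom 5: C, bond orders sum to 3 (valence 4) → 1 H
  atom 6: C with explicit H count 1
  atom 7: C, bond orders sum to 3 (valence 4) → 1 H
  atom 8: C, bond orders sum to 3 (valence 4) → 1 H
  atom 9: C, bond orders sum to 3 (valence 4) → 1 H
  atom 10: C, bond orders sum to 3 (valence 4) → 1 H
  atom 11: C, bond orders sum to 3 (valence 4) → 1 H
Totals → C:10, H:7, Cl:1.
In Hill order: C10H7Cl.

C10H7Cl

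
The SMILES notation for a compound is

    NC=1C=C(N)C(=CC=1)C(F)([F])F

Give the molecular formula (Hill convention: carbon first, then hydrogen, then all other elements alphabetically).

Walk through each heavy atom and fill implicit hydrogens from standard valence (C 4, N 3, O 2, S 2, halogen 1):
  atom 1: N, bond orders sum to 1 (valence 3) → 2 H
  atom 2: C, bond orders sum to 4 (valence 4) → 0 H
  atom 3: C, bond orders sum to 3 (valence 4) → 1 H
  atom 4: C, bond orders sum to 4 (valence 4) → 0 H
  atom 5: N, bond orders sum to 1 (valence 3) → 2 H
  atom 6: C, bond orders sum to 4 (valence 4) → 0 H
  atom 7: C, bond orders sum to 3 (valence 4) → 1 H
  atom 8: C, bond orders sum to 3 (valence 4) → 1 H
  atom 9: C, bond orders sum to 4 (valence 4) → 0 H
  atom 10: F (halogen, monovalent) → 0 H
  atom 11: F with explicit H count 0
  atom 12: F (halogen, monovalent) → 0 H
Totals → C:7, H:7, F:3, N:2.

C7H7F3N2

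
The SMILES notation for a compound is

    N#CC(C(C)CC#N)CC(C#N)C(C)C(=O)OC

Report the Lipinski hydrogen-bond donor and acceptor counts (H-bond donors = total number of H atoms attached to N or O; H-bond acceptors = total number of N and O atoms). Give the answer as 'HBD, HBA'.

0, 5

Donors: find every N or O and count the H atoms it carries.
  atom 1 (N): bond orders sum to 3 → 0 H
  atom 8 (N): bond orders sum to 3 → 0 H
  atom 12 (N): bond orders sum to 3 → 0 H
  atom 16 (O): bond orders sum to 2 → 0 H
  atom 17 (O): bond orders sum to 2 → 0 H
Lipinski HBD = 0.
Acceptors: N atoms = 3, O atoms = 2 → HBA = 5.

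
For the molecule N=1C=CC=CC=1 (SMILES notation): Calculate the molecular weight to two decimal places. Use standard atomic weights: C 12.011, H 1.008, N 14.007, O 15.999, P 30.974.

First, the molecular formula is C5H5N (counting implicit H from valence).
  C: 5 × 12.011 = 60.055
  H: 5 × 1.008 = 5.040
  N: 1 × 14.007 = 14.007
Sum: 5×12.011 + 5×1.008 + 1×14.007 = 79.102 → 79.10 g/mol.

79.10 g/mol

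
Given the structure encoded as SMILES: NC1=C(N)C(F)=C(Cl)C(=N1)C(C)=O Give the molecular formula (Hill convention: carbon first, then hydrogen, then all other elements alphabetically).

C7H7ClFN3O

Walk through each heavy atom and fill implicit hydrogens from standard valence (C 4, N 3, O 2, S 2, halogen 1):
  atom 1: N, bond orders sum to 1 (valence 3) → 2 H
  atom 2: C, bond orders sum to 4 (valence 4) → 0 H
  atom 3: C, bond orders sum to 4 (valence 4) → 0 H
  atom 4: N, bond orders sum to 1 (valence 3) → 2 H
  atom 5: C, bond orders sum to 4 (valence 4) → 0 H
  atom 6: F (halogen, monovalent) → 0 H
  atom 7: C, bond orders sum to 4 (valence 4) → 0 H
  atom 8: Cl (halogen, monovalent) → 0 H
  atom 9: C, bond orders sum to 4 (valence 4) → 0 H
  atom 10: N, bond orders sum to 3 (valence 3) → 0 H
  atom 11: C, bond orders sum to 4 (valence 4) → 0 H
  atom 12: C, bond orders sum to 1 (valence 4) → 3 H
  atom 13: O, bond orders sum to 2 (valence 2) → 0 H
Totals → C:7, H:7, Cl:1, F:1, N:3, O:1.
In Hill order: C7H7ClFN3O.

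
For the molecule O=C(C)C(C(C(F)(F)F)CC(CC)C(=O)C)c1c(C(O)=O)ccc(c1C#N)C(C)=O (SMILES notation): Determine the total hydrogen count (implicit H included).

Walk through each heavy atom and fill implicit hydrogens from standard valence (C 4, N 3, O 2, S 2, halogen 1); for lowercase aromatic atoms, an aromatic c carries 1 H when it has two neighbours and 0 H with three, and aromatic n carries 0 H:
  atom 1: O, bond orders sum to 2 (valence 2) → 0 H
  atom 2: C, bond orders sum to 4 (valence 4) → 0 H
  atom 3: C, bond orders sum to 1 (valence 4) → 3 H
  atom 4: C, bond orders sum to 3 (valence 4) → 1 H
  atom 5: C, bond orders sum to 3 (valence 4) → 1 H
  atom 6: C, bond orders sum to 4 (valence 4) → 0 H
  atom 7: F (halogen, monovalent) → 0 H
  atom 8: F (halogen, monovalent) → 0 H
  atom 9: F (halogen, monovalent) → 0 H
  atom 10: C, bond orders sum to 2 (valence 4) → 2 H
  atom 11: C, bond orders sum to 3 (valence 4) → 1 H
  atom 12: C, bond orders sum to 2 (valence 4) → 2 H
  atom 13: C, bond orders sum to 1 (valence 4) → 3 H
  atom 14: C, bond orders sum to 4 (valence 4) → 0 H
  atom 15: O, bond orders sum to 2 (valence 2) → 0 H
  atom 16: C, bond orders sum to 1 (valence 4) → 3 H
  atom 17: aromatic c, 3 neighbours → 0 H
  atom 18: aromatic c, 3 neighbours → 0 H
  atom 19: C, bond orders sum to 4 (valence 4) → 0 H
  atom 20: O, bond orders sum to 1 (valence 2) → 1 H
  atom 21: O, bond orders sum to 2 (valence 2) → 0 H
  atom 22: aromatic c, 2 neighbours → 1 H
  atom 23: aromatic c, 2 neighbours → 1 H
  atom 24: aromatic c, 3 neighbours → 0 H
  atom 25: aromatic c, 3 neighbours → 0 H
  atom 26: C, bond orders sum to 4 (valence 4) → 0 H
  atom 27: N, bond orders sum to 3 (valence 3) → 0 H
  atom 28: C, bond orders sum to 4 (valence 4) → 0 H
  atom 29: C, bond orders sum to 1 (valence 4) → 3 H
  atom 30: O, bond orders sum to 2 (valence 2) → 0 H
Total hydrogens: 22.

22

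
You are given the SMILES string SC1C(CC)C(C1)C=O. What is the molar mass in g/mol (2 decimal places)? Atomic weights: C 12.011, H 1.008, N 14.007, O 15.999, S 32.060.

144.23 g/mol

First, the molecular formula is C7H12OS (counting implicit H from valence).
  C: 7 × 12.011 = 84.077
  H: 12 × 1.008 = 12.096
  O: 1 × 15.999 = 15.999
  S: 1 × 32.060 = 32.060
Sum: 7×12.011 + 12×1.008 + 1×15.999 + 1×32.060 = 144.232 → 144.23 g/mol.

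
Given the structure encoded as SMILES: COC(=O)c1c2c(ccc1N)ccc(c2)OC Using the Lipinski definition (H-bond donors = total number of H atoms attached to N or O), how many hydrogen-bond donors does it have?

Donors: find every N or O and count the H atoms it carries.
  atom 2 (O): bond orders sum to 2 → 0 H
  atom 4 (O): bond orders sum to 2 → 0 H
  atom 11 (N): bond orders sum to 1 → 2 H
  atom 16 (O): bond orders sum to 2 → 0 H
Lipinski HBD = 2.

2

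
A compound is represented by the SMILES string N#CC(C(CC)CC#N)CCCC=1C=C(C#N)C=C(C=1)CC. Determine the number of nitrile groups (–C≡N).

3

The nitrile motif appears at heavy-atom positions 2, 8, 16 in the SMILES.
Nitrile count: 3.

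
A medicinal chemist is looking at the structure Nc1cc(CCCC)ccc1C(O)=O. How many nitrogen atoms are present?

Scan the SMILES for N atoms (remember two-letter symbols like Cl and Br are single atoms).
Nitrogen count: 1.

1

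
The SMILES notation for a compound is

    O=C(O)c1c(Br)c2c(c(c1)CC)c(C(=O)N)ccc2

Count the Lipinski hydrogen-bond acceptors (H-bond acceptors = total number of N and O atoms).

4

N atoms: 1; O atoms: 3.
Lipinski HBA = 1 + 3 = 4.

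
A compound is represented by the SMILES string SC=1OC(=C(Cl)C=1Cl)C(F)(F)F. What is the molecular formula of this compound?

C5HCl2F3OS

Walk through each heavy atom and fill implicit hydrogens from standard valence (C 4, N 3, O 2, S 2, halogen 1):
  atom 1: S, bond orders sum to 1 (valence 2) → 1 H
  atom 2: C, bond orders sum to 4 (valence 4) → 0 H
  atom 3: O, bond orders sum to 2 (valence 2) → 0 H
  atom 4: C, bond orders sum to 4 (valence 4) → 0 H
  atom 5: C, bond orders sum to 4 (valence 4) → 0 H
  atom 6: Cl (halogen, monovalent) → 0 H
  atom 7: C, bond orders sum to 4 (valence 4) → 0 H
  atom 8: Cl (halogen, monovalent) → 0 H
  atom 9: C, bond orders sum to 4 (valence 4) → 0 H
  atom 10: F (halogen, monovalent) → 0 H
  atom 11: F (halogen, monovalent) → 0 H
  atom 12: F (halogen, monovalent) → 0 H
Totals → C:5, H:1, Cl:2, F:3, O:1, S:1.
In Hill order: C5HCl2F3OS.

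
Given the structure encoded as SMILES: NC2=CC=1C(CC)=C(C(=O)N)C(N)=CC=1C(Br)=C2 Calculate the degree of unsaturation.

8

Molecular formula: C13H14BrN3O.
DoU = (2C + 2 + N − H − X) / 2, where X is the halogen count and O/S are ignored.
    = (2·13 + 2 + 3 − 14 − 1) / 2 = 16 / 2 = 8.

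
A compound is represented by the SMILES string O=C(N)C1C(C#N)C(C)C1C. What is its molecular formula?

Walk through each heavy atom and fill implicit hydrogens from standard valence (C 4, N 3, O 2, S 2, halogen 1):
  atom 1: O, bond orders sum to 2 (valence 2) → 0 H
  atom 2: C, bond orders sum to 4 (valence 4) → 0 H
  atom 3: N, bond orders sum to 1 (valence 3) → 2 H
  atom 4: C, bond orders sum to 3 (valence 4) → 1 H
  atom 5: C, bond orders sum to 3 (valence 4) → 1 H
  atom 6: C, bond orders sum to 4 (valence 4) → 0 H
  atom 7: N, bond orders sum to 3 (valence 3) → 0 H
  atom 8: C, bond orders sum to 3 (valence 4) → 1 H
  atom 9: C, bond orders sum to 1 (valence 4) → 3 H
  atom 10: C, bond orders sum to 3 (valence 4) → 1 H
  atom 11: C, bond orders sum to 1 (valence 4) → 3 H
Totals → C:8, H:12, N:2, O:1.
In Hill order: C8H12N2O.

C8H12N2O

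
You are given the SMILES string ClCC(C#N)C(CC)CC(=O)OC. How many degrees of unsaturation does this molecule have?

3

Degree of unsaturation = (number of rings) + (number of π bonds).
Ring closures in the SMILES: 0.
π bonds: 1 double bond (each 1 DoU), 1 triple bond (each 2 DoU) → 3 DoU from unsaturation.
Total DoU = 0 + 3 = 3.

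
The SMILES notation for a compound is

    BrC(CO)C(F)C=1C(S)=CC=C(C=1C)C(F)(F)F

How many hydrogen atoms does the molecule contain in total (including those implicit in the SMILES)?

Walk through each heavy atom and fill implicit hydrogens from standard valence (C 4, N 3, O 2, S 2, halogen 1):
  atom 1: Br (halogen, monovalent) → 0 H
  atom 2: C, bond orders sum to 3 (valence 4) → 1 H
  atom 3: C, bond orders sum to 2 (valence 4) → 2 H
  atom 4: O, bond orders sum to 1 (valence 2) → 1 H
  atom 5: C, bond orders sum to 3 (valence 4) → 1 H
  atom 6: F (halogen, monovalent) → 0 H
  atom 7: C, bond orders sum to 4 (valence 4) → 0 H
  atom 8: C, bond orders sum to 4 (valence 4) → 0 H
  atom 9: S, bond orders sum to 1 (valence 2) → 1 H
  atom 10: C, bond orders sum to 3 (valence 4) → 1 H
  atom 11: C, bond orders sum to 3 (valence 4) → 1 H
  atom 12: C, bond orders sum to 4 (valence 4) → 0 H
  atom 13: C, bond orders sum to 4 (valence 4) → 0 H
  atom 14: C, bond orders sum to 1 (valence 4) → 3 H
  atom 15: C, bond orders sum to 4 (valence 4) → 0 H
  atom 16: F (halogen, monovalent) → 0 H
  atom 17: F (halogen, monovalent) → 0 H
  atom 18: F (halogen, monovalent) → 0 H
Total hydrogens: 11.

11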